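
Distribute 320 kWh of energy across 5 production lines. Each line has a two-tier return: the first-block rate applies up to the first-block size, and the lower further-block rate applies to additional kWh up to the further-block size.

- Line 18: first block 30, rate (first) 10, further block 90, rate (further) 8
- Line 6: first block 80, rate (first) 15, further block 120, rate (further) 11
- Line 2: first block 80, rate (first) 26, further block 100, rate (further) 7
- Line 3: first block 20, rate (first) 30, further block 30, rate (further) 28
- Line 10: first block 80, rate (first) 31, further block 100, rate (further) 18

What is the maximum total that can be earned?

Treat each block as its own option and order by rate: Line 10/T1 31 > Line 3/T1 30 > Line 3/T2 28 > Line 2/T1 26 > Line 10/T2 18 > Line 6/T1 15 > Line 6/T2 11 > Line 18/T1 10 > Line 18/T2 8 > Line 2/T2 7.
Line 10 T1 at 31: fill all 80 → 240 left.
Line 3/T1 (30): +20 → 220 left.
Line 3/T2 (28): +30 → 190 left.
Line 2 T1 at 26: fill all 80 → 110 left.
Line 10/T2 (18): +100 → 10 left.
Line 6/T1: +10 of 80 at 15; pool empty.
Total = 31×80 + 30×20 + 28×30 + 26×80 + 18×100 + 15×10 = 7950.

7950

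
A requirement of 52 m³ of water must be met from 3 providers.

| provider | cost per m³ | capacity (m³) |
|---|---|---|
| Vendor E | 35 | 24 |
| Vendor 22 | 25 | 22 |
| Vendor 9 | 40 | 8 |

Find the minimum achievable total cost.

Use providers in increasing cost order.
Vendor 22 (25): use full 22 → 30 m³ to go.
Vendor E at 35: take all 24 m³ → 6 still needed.
Take 6 from Vendor 9 at 40 to finish.
Cost = 22×25 + 24×35 + 6×40 = 1630.

1630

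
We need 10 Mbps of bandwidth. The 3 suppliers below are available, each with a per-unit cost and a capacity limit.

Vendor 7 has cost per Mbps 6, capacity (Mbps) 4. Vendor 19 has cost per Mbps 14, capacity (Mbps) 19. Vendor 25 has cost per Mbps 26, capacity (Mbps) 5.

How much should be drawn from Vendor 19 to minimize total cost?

Cheapest first:
Vendor 7 (6): use full 4 → 6 Mbps to go.
Take 6 from Vendor 19 at 14 to finish.
Vendor 25: unused.

6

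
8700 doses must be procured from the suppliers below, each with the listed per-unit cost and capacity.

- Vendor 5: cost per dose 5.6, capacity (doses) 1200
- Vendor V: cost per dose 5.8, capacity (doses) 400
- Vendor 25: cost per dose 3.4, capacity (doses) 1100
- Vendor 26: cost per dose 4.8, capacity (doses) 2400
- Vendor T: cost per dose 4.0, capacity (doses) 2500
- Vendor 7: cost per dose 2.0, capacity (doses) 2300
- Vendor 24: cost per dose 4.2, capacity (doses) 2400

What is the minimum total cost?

30340

Fill from the cheapest supplier first.
Vendor 7 (2.0): use full 2300 — 6400 doses to go.
Vendor 25 (3.4): use full 1100 — 5300 doses to go.
Take 2500 from Vendor T at 4.0 — need 2800 more.
Take 2400 from Vendor 24 at 4.2 — need 400 more.
Vendor 26 (4.8): take the remaining 400 — done.
Vendor 5, Vendor V: unused.
Cost = 2300×2.0 + 1100×3.4 + 2500×4.0 + 2400×4.2 + 400×4.8 = 30340.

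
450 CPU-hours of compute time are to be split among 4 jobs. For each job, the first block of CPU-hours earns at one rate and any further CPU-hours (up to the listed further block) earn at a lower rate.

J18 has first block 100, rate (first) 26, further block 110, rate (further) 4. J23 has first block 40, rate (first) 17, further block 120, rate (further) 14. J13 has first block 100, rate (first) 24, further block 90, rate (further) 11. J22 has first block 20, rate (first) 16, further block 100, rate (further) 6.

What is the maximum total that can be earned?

Rank every tier by rate: J18/T1 26 > J13/T1 24 > J23/T1 17 > J22/T1 16 > J23/T2 14 > J13/T2 11 > J22/T2 6 > J18/T2 4.
J18 T1 at 26: fill all 100 — 350 left.
Fill J13 T1 block (100 at 24) — 250 left.
Fill J23 T1 block (40 at 17) — 210 left.
Fill J22 T1 block (20 at 16) — 190 left.
J23 T2 at 14: fill all 120 — 70 left.
70 remain; put them into J13 T2 at 11.
Total = 26×100 + 24×100 + 17×40 + 16×20 + 14×120 + 11×70 = 8450.

8450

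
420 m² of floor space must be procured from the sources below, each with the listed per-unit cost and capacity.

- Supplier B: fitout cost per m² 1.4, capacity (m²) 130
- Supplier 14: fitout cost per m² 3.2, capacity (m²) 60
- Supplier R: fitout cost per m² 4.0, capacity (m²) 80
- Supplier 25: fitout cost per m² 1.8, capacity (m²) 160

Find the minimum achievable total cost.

Use sources in increasing cost order.
Supplier B at 1.4: take all 130 m² ; 290 still needed.
Supplier 25 (1.8): use full 160 ; 130 m² to go.
Take 60 from Supplier 14 at 3.2 ; need 70 more.
Supplier R at 4.0: take 70 of its 80 ; requirement met.
Cost = 130×1.4 + 160×1.8 + 60×3.2 + 70×4.0 = 942.

942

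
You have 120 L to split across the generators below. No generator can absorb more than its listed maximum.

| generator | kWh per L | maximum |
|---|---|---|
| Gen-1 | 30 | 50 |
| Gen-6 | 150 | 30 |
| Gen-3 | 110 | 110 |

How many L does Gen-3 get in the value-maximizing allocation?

Highest kWh per L first: Gen-6 150 > Gen-3 110 > Gen-1 30.
Gen-6: +30 to 30 (cap) → 90 left.
Gen-3: +90 (room for 110) → 90. Pool exhausted.

90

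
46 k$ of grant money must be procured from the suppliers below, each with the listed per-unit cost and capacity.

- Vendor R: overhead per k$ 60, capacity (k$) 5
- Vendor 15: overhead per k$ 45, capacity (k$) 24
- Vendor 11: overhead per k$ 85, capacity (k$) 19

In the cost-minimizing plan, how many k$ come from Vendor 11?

17

Use suppliers in increasing cost order.
Vendor 15 at 45: take all 24 k$ — 22 still needed.
Take 5 from Vendor R at 60 — need 17 more.
Take 17 from Vendor 11 at 85 to finish.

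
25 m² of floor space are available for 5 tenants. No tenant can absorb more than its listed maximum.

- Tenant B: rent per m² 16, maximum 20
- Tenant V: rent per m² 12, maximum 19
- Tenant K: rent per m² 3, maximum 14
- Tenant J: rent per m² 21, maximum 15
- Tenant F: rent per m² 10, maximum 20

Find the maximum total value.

Order the tenants by rent per m²: Tenant J 21 > Tenant B 16 > Tenant V 12 > Tenant F 10 > Tenant K 3.
Tenant J: +15 to 15 (cap) → 10 left.
Tenant B has room for 20 but only 10 remain, so it gets 10.
Total = 16×10 + 21×15 = 475.

475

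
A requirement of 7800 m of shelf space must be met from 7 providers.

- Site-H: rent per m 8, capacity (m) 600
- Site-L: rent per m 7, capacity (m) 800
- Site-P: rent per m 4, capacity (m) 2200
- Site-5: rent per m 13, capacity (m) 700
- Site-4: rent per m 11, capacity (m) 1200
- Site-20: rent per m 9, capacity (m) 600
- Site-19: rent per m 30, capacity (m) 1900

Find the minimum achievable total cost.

Cheapest first:
Site-P at 4: take all 2200 m → 5600 still needed.
Site-L (7): use full 800 → 4800 m to go.
Site-H (8): use full 600 → 4200 m to go.
Take 600 from Site-20 at 9 → need 3600 more.
Site-4 (11): use full 1200 → 2400 m to go.
Site-5 at 13: take all 700 m → 1700 still needed.
Take 1700 from Site-19 at 30 to finish.
Cost = 2200×4 + 800×7 + 600×8 + 600×9 + 1200×11 + 700×13 + 1700×30 = 97900.

97900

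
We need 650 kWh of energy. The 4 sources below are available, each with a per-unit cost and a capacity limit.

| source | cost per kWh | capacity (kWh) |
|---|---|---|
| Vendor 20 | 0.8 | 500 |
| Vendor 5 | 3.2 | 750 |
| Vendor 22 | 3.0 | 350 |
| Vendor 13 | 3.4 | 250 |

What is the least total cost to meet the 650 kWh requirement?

850

Fill from the cheapest source first.
Vendor 20 at 0.8: take all 500 kWh → 150 still needed.
Vendor 22 at 3.0: take 150 of its 350 → requirement met.
Vendor 5, Vendor 13: unused.
Cost = 500×0.8 + 150×3.0 = 850.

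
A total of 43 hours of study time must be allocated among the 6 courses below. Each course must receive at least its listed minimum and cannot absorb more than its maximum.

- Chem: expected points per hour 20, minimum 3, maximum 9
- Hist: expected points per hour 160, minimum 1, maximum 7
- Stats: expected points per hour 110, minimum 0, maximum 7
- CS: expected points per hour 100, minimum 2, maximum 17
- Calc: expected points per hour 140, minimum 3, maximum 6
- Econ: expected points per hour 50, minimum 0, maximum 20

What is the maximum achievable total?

Meeting every minimum uses 3+1+0+2+3+0 = 9 hours, leaving 34.
Highest expected points per hour first: Hist 160 > Calc 140 > Stats 110 > CS 100 > Econ 50 > Chem 20.
Give Hist 6 more to hit its cap of 7 — 28 left.
Give Calc 3 more to hit its cap of 6 — 25 left.
Give Stats 7 more to hit its cap of 7 — 18 left.
CS: +15 to 17 (cap) — 3 left.
Econ: +3 (room for 20) → 3. Pool exhausted.
Total = 20×3 + 160×7 + 110×7 + 100×17 + 140×6 + 50×3 = 4640.

4640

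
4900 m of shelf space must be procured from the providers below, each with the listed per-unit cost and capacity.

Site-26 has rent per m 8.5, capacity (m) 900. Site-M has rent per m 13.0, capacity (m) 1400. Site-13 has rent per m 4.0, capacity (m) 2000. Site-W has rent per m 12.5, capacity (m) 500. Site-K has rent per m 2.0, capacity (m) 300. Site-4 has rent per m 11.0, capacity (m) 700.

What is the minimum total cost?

36700

Fill from the cheapest provider first.
Take 300 from Site-K at 2.0 ; need 4600 more.
Take 2000 from Site-13 at 4.0 ; need 2600 more.
Site-26 at 8.5: take all 900 m ; 1700 still needed.
Take 700 from Site-4 at 11.0 ; need 1000 more.
Site-W at 12.5: take all 500 m ; 500 still needed.
Site-M at 13.0: take 500 of its 1400 ; requirement met.
Cost = 300×2.0 + 2000×4.0 + 900×8.5 + 700×11.0 + 500×12.5 + 500×13.0 = 36700.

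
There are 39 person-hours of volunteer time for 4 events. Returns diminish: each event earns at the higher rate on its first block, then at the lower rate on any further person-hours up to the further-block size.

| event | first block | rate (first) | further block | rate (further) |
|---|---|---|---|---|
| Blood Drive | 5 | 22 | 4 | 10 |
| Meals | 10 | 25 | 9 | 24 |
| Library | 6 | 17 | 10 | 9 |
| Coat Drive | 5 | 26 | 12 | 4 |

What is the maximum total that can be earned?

848

Rank every tier by rate: Coat Drive/first 26 > Meals/first 25 > Meals/second 24 > Blood Drive/first 22 > Library/first 17 > Blood Drive/second 10 > Library/second 9 > Coat Drive/second 4.
Coat Drive first at 26: fill all 5 — 34 left.
Meals first at 25: fill all 10 — 24 left.
Meals second at 24: fill all 9 — 15 left.
Fill Blood Drive first block (5 at 22) — 10 left.
Fill Library first block (6 at 17) — 4 left.
Blood Drive second at 10: fill all 4 — 0 left.
Total = 26×5 + 25×10 + 24×9 + 22×5 + 17×6 + 10×4 = 848.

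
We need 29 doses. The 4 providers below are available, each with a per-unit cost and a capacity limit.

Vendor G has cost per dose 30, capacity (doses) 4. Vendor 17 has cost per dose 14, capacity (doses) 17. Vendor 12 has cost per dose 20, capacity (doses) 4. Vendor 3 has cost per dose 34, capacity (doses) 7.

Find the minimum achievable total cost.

574

Use providers in increasing cost order.
Vendor 17 at 14: take all 17 doses → 12 still needed.
Vendor 12 (20): use full 4 → 8 doses to go.
Vendor G (30): use full 4 → 4 doses to go.
Vendor 3 (34): take the remaining 4 → done.
Cost = 17×14 + 4×20 + 4×30 + 4×34 = 574.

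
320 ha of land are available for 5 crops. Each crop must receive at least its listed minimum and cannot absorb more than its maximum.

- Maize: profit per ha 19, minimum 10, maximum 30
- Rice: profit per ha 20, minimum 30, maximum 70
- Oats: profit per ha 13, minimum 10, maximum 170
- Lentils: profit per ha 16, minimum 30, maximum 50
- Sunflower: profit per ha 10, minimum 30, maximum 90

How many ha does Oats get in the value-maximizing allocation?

Meeting every minimum uses 10+30+10+30+30 = 110 ha, leaving 210.
Rank by profit per ha: Rice 20 > Maize 19 > Lentils 16 > Oats 13 > Sunflower 10.
Rice: +40 to 70 (cap) → 170 left.
Maize takes 20 more to reach its cap of 30 → 150 left.
Lentils takes 20 more to reach its cap of 50 → 130 left.
Only 130 left; Oats takes them to reach 140.

140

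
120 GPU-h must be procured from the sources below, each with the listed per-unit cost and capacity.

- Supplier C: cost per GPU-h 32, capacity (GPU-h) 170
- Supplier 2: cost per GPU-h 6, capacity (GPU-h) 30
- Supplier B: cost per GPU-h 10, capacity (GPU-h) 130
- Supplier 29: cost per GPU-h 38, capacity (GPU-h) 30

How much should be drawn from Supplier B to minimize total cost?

90

Cheapest first:
Take 30 from Supplier 2 at 6 → need 90 more.
Supplier B (10): take the remaining 90 → done.
Supplier C, Supplier 29: unused.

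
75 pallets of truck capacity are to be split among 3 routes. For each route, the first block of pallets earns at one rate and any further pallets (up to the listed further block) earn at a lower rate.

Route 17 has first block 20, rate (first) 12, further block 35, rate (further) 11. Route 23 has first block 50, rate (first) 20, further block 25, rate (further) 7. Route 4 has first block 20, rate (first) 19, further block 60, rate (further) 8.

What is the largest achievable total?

1440

Treat each block as its own option and order by rate: Route 23/T1 20 > Route 4/T1 19 > Route 17/T1 12 > Route 17/T2 11 > Route 4/T2 8 > Route 23/T2 7.
Route 23 T1 at 20: fill all 50 — 25 left.
Route 4/T1 (19): +20 — 5 left.
Route 17/T1: +5 of 20 at 12; pool empty.
Total = 20×50 + 19×20 + 12×5 = 1440.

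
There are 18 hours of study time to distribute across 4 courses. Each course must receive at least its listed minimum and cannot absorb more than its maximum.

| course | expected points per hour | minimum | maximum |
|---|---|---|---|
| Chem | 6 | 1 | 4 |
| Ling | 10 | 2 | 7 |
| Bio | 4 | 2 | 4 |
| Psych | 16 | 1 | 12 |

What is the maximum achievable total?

236

Meeting every minimum uses 1+2+2+1 = 6 hours, leaving 12.
Rank by expected points per hour: Psych 16 > Ling 10 > Chem 6 > Bio 4.
Psych: +11 to 12 (cap) ; 1 left.
Only 1 left; Ling takes them to reach 3.
Total = 6×1 + 10×3 + 4×2 + 16×12 = 236.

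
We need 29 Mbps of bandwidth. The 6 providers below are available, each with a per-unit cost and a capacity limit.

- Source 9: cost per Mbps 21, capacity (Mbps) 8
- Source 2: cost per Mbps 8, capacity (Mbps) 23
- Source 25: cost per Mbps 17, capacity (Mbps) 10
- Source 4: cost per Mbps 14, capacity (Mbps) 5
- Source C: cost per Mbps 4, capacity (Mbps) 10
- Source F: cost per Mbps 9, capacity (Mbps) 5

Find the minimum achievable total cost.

Fill from the cheapest provider first.
Take 10 from Source C at 4 → need 19 more.
Source 2 at 8: take 19 of its 23 → requirement met.
Source F, Source 4, Source 25, Source 9: unused.
Cost = 10×4 + 19×8 = 192.

192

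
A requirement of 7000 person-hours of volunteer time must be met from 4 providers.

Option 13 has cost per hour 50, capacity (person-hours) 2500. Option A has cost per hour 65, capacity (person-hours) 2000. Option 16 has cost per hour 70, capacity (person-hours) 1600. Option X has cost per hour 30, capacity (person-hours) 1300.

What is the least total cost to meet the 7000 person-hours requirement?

Cheapest first:
Option X at 30: take all 1300 person-hours ; 5700 still needed.
Take 2500 from Option 13 at 50 ; need 3200 more.
Option A (65): use full 2000 ; 1200 person-hours to go.
Option 16 (70): take the remaining 1200 ; done.
Cost = 1300×30 + 2500×50 + 2000×65 + 1200×70 = 378000.

378000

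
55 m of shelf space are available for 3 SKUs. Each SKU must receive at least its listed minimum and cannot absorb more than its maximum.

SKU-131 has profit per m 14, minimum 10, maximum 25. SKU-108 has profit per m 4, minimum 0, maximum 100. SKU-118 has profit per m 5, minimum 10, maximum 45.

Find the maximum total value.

500

Meeting every minimum uses 10+0+10 = 20 m, leaving 35.
Rank by profit per m: SKU-131 14 > SKU-118 5 > SKU-108 4.
SKU-131: +15 to 25 (cap) → 20 left.
SKU-118: +20 (room for 35) → 30. Pool exhausted.
Total = 14×25 + 5×30 = 500.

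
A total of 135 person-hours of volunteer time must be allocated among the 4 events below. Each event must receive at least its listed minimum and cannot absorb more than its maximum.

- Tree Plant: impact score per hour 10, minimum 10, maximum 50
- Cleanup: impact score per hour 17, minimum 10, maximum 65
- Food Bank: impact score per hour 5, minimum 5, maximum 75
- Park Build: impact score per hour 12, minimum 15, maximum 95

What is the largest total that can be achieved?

Meeting every minimum uses 10+10+5+15 = 40 person-hours, leaving 95.
Rank by impact score per hour: Cleanup 17 > Park Build 12 > Tree Plant 10 > Food Bank 5.
Cleanup takes 55 more to reach its cap of 65 — 40 left.
Park Build: +40 (room for 80) → 55. Pool exhausted.
Total = 10×10 + 17×65 + 5×5 + 12×55 = 1890.

1890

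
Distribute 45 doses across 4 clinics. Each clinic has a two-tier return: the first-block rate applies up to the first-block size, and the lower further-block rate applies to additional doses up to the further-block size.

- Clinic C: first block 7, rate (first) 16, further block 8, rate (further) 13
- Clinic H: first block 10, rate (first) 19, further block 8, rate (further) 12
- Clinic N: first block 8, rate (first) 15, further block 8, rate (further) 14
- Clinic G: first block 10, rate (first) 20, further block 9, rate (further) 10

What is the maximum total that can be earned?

760

Rank every tier by rate: Clinic G/tier1 20 > Clinic H/tier1 19 > Clinic C/tier1 16 > Clinic N/tier1 15 > Clinic N/tier2 14 > Clinic C/tier2 13 > Clinic H/tier2 12 > Clinic G/tier2 10.
Clinic G tier1 at 20: fill all 10 ; 35 left.
Clinic H/tier1 (19): +10 ; 25 left.
Clinic C/tier1 (16): +7 ; 18 left.
Fill Clinic N tier1 block (8 at 15) ; 10 left.
Clinic N tier2 at 14: fill all 8 ; 2 left.
Clinic C/tier2: +2 of 8 at 13; pool empty.
Total = 20×10 + 19×10 + 16×7 + 15×8 + 14×8 + 13×2 = 760.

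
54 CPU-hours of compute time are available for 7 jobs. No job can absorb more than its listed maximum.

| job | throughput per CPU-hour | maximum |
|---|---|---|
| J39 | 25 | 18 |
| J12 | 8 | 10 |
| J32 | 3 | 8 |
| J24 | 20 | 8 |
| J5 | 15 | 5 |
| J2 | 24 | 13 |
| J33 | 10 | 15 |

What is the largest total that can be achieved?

1097

Highest throughput per CPU-hour first: J39 25 > J2 24 > J24 20 > J5 15 > J33 10 > J12 8 > J32 3.
J39 takes 18 to reach its cap of 18 — 36 left.
Give J2 13 to hit its cap of 13 — 23 left.
J24 takes 8 to reach its cap of 8 — 15 left.
J5 takes 5 to reach its cap of 5 — 10 left.
J33: +10 (room for 15) → 10. Pool exhausted.
Total = 25×18 + 20×8 + 15×5 + 24×13 + 10×10 = 1097.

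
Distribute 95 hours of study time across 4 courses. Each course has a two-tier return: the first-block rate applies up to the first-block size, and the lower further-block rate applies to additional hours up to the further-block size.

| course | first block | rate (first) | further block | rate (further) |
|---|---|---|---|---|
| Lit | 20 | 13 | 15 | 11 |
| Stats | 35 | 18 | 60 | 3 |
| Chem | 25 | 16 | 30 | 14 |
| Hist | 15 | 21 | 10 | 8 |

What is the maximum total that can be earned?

1625

Treat each block as its own option and order by rate: Hist/first 21 > Stats/first 18 > Chem/first 16 > Chem/second 14 > Lit/first 13 > Lit/second 11 > Hist/second 8 > Stats/second 3.
Fill Hist first block (15 at 21) — 80 left.
Stats/first (18): +35 — 45 left.
Chem first at 16: fill all 25 — 20 left.
20 remain; put them into Chem second at 14.
Total = 21×15 + 18×35 + 16×25 + 14×20 = 1625.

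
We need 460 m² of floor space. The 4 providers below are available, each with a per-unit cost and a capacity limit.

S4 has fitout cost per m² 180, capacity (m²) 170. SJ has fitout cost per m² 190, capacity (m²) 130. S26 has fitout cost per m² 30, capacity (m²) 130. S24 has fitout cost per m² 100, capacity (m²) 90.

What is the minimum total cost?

Cheapest first:
S26 (30): use full 130 — 330 m² to go.
S24 (100): use full 90 — 240 m² to go.
S4 (180): use full 170 — 70 m² to go.
Take 70 from SJ at 190 to finish.
Cost = 130×30 + 90×100 + 170×180 + 70×190 = 56800.

56800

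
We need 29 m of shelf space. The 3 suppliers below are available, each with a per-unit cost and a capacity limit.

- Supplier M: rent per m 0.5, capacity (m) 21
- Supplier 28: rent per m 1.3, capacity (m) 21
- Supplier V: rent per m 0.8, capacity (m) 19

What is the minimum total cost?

Cheapest first:
Take 21 from Supplier M at 0.5 → need 8 more.
Supplier V at 0.8: take 8 of its 19 → requirement met.
Supplier 28: unused.
Cost = 21×0.5 + 8×0.8 = 16.9.

16.9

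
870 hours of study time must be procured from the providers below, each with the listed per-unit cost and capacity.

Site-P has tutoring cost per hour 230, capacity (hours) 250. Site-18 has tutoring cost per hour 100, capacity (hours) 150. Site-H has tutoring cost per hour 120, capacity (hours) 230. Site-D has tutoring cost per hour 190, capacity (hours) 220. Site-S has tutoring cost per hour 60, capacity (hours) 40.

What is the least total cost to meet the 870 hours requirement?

Fill from the cheapest provider first.
Take 40 from Site-S at 60 — need 830 more.
Site-18 at 100: take all 150 hours — 680 still needed.
Take 230 from Site-H at 120 — need 450 more.
Site-D at 190: take all 220 hours — 230 still needed.
Take 230 from Site-P at 230 to finish.
Cost = 40×60 + 150×100 + 230×120 + 220×190 + 230×230 = 139700.

139700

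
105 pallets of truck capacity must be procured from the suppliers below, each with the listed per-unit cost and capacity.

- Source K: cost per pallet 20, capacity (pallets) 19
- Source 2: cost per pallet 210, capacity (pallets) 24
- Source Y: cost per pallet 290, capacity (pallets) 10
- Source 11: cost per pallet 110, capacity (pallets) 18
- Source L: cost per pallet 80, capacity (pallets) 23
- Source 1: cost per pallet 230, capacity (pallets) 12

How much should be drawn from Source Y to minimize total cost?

9

Cheapest first:
Take 19 from Source K at 20 ; need 86 more.
Source L at 80: take all 23 pallets ; 63 still needed.
Source 11 at 110: take all 18 pallets ; 45 still needed.
Source 2 (210): use full 24 ; 21 pallets to go.
Source 1 at 230: take all 12 pallets ; 9 still needed.
Source Y at 290: take 9 of its 10 ; requirement met.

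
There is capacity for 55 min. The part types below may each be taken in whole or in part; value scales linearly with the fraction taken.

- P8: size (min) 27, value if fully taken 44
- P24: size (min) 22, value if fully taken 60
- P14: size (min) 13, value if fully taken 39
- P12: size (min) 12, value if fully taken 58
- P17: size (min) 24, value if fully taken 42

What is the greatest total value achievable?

171

Sort by value density: P12 58/12≈4.83, P14 39/13≈3, P24 60/22≈2.73, P17 42/24≈1.75, P8 44/27≈1.63.
P12: take in full, 12 min for value 58 — 43 left.
Take all of P14 (13 min, value 39) — 30 min left.
P24: take in full, 22 min for value 60 — 8 left.
Fill the last 8 min with part of P17: 8/24 of it earns 14.
Total value = 171.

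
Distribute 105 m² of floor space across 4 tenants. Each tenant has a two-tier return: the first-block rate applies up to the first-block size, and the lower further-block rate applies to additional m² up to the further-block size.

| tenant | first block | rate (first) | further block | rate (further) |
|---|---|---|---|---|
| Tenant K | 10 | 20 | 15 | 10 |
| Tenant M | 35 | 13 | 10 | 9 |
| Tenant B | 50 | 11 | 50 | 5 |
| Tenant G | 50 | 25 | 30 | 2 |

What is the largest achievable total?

Order all 8 blocks by rate: Tenant G/first 25 > Tenant K/first 20 > Tenant M/first 13 > Tenant B/first 11 > Tenant K/second 10 > Tenant M/second 9 > Tenant B/second 5 > Tenant G/second 2.
Fill Tenant G first block (50 at 25) → 55 left.
Tenant K/first (20): +10 → 45 left.
Tenant M/first (13): +35 → 10 left.
Tenant B/first: +10 of 50 at 11; pool empty.
Total = 25×50 + 20×10 + 13×35 + 11×10 = 2015.

2015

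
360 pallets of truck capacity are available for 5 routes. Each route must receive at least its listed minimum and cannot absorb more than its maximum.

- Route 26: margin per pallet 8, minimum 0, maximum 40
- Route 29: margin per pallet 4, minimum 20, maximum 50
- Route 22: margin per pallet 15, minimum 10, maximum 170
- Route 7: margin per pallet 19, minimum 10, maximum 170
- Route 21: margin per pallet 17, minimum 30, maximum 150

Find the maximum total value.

6160

Meeting every minimum uses 0+20+10+10+30 = 70 pallets, leaving 290.
Highest margin per pallet first: Route 7 19 > Route 21 17 > Route 22 15 > Route 26 8 > Route 29 4.
Route 7 takes 160 more to reach its cap of 170 → 130 left.
Route 21: +120 to 150 (cap) → 10 left.
Route 22: +10 (room for 160) → 20. Pool exhausted.
Total = 4×20 + 15×20 + 19×170 + 17×150 = 6160.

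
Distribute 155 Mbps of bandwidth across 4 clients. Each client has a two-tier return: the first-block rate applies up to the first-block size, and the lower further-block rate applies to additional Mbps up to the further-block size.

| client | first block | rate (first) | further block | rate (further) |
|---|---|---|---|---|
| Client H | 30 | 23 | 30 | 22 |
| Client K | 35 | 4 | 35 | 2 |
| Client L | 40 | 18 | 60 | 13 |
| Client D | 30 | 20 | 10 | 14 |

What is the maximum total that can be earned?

3005

Treat each block as its own option and order by rate: Client H/tier1 23 > Client H/tier2 22 > Client D/tier1 20 > Client L/tier1 18 > Client D/tier2 14 > Client L/tier2 13 > Client K/tier1 4 > Client K/tier2 2.
Client H/tier1 (23): +30 — 125 left.
Client H/tier2 (22): +30 — 95 left.
Client D/tier1 (20): +30 — 65 left.
Fill Client L tier1 block (40 at 18) — 25 left.
Fill Client D tier2 block (10 at 14) — 15 left.
15 remain; put them into Client L tier2 at 13.
Total = 23×30 + 22×30 + 20×30 + 18×40 + 14×10 + 13×15 = 3005.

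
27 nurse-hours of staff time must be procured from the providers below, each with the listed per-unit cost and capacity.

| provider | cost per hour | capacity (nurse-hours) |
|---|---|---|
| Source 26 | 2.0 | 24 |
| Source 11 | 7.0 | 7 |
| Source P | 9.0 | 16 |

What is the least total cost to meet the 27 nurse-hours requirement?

69

Use providers in increasing cost order.
Source 26 at 2.0: take all 24 nurse-hours → 3 still needed.
Source 11 (7.0): take the remaining 3 → done.
Source P: unused.
Cost = 24×2.0 + 3×7.0 = 69.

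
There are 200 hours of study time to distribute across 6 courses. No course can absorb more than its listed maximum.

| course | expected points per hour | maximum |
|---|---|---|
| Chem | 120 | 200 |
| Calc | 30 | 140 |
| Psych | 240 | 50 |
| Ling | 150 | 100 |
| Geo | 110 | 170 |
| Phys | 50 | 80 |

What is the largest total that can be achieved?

33000

Highest expected points per hour first: Psych 240 > Ling 150 > Chem 120 > Geo 110 > Phys 50 > Calc 30.
Give Psych 50 to hit its cap of 50 — 150 left.
Give Ling 100 to hit its cap of 100 — 50 left.
Chem: +50 (room for 200) → 50. Pool exhausted.
Total = 120×50 + 240×50 + 150×100 = 33000.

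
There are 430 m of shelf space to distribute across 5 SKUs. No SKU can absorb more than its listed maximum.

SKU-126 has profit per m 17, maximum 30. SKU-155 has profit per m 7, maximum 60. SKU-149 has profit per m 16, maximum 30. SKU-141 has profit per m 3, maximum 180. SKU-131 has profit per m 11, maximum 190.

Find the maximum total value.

3860

Rank by profit per m: SKU-126 17 > SKU-149 16 > SKU-131 11 > SKU-155 7 > SKU-141 3.
SKU-126 takes 30 to reach its cap of 30 — 400 left.
SKU-149: +30 to 30 (cap) — 370 left.
SKU-131 takes 190 to reach its cap of 190 — 180 left.
SKU-155 takes 60 to reach its cap of 60 — 120 left.
SKU-141 has room for 180 but only 120 remain, so it gets 120.
Total = 17×30 + 7×60 + 16×30 + 3×120 + 11×190 = 3860.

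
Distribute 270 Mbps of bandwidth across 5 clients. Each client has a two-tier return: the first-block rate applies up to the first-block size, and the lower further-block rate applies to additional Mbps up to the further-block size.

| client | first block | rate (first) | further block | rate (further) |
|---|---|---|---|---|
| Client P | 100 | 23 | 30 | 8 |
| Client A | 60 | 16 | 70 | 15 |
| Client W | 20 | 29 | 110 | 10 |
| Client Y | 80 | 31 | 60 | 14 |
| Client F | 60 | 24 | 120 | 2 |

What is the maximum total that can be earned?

Rank every tier by rate: Client Y/first 31 > Client W/first 29 > Client F/first 24 > Client P/first 23 > Client A/first 16 > Client A/second 15 > Client Y/second 14 > Client W/second 10 > Client P/second 8 > Client F/second 2.
Fill Client Y first block (80 at 31) — 190 left.
Client W first at 29: fill all 20 — 170 left.
Fill Client F first block (60 at 24) — 110 left.
Client P first at 23: fill all 100 — 10 left.
10 remain; put them into Client A first at 16.
Total = 31×80 + 29×20 + 24×60 + 23×100 + 16×10 = 6960.

6960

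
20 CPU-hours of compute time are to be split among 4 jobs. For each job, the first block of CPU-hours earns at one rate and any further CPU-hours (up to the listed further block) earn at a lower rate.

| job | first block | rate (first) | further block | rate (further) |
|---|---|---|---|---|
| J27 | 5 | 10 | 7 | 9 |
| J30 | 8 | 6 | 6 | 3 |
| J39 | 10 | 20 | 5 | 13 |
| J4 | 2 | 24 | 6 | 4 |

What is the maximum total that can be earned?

Treat each block as its own option and order by rate: J4/first 24 > J39/first 20 > J39/second 13 > J27/first 10 > J27/second 9 > J30/first 6 > J4/second 4 > J30/second 3.
Fill J4 first block (2 at 24) ; 18 left.
J39/first (20): +10 ; 8 left.
J39 second at 13: fill all 5 ; 3 left.
J27/first: +3 of 5 at 10; pool empty.
Total = 24×2 + 20×10 + 13×5 + 10×3 = 343.

343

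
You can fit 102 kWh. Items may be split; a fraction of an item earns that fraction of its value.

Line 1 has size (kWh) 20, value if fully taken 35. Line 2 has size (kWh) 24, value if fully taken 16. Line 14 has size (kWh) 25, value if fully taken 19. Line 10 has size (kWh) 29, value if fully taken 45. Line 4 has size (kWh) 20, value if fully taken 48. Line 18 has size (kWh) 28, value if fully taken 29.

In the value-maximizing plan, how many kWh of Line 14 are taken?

5

Sort by value density: Line 4 48/20≈2.4, Line 1 35/20≈1.75, Line 10 45/29≈1.55, Line 18 29/28≈1.04, Line 14 19/25≈0.76, Line 2 16/24≈0.667.
All 20 kWh of Line 4 fit (value 48) ; 82 remain.
Take all of Line 1 (20 kWh, value 35) ; 62 kWh left.
Line 10: take in full, 29 kWh for value 45 ; 33 left.
All 28 kWh of Line 18 fit (value 29) ; 5 remain.
Only 5 kWh remain; take 5/25 of Line 14 for value 19×5/25 = 3.8.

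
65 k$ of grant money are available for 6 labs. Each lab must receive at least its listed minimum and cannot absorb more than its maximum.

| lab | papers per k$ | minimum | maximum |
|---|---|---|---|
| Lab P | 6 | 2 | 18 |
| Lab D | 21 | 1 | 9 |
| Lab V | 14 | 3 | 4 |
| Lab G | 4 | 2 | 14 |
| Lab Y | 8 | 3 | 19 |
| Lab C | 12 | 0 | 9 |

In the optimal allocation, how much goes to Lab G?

6

Meeting every minimum uses 2+1+3+2+3+0 = 11 k$, leaving 54.
Highest papers per k$ first: Lab D 21 > Lab V 14 > Lab C 12 > Lab Y 8 > Lab P 6 > Lab G 4.
Give Lab D 8 more to hit its cap of 9 — 46 left.
Give Lab V 1 more to hit its cap of 4 — 45 left.
Lab C takes 9 more to reach its cap of 9 — 36 left.
Give Lab Y 16 more to hit its cap of 19 — 20 left.
Lab P takes 16 more to reach its cap of 18 — 4 left.
Only 4 left; Lab G takes them to reach 6.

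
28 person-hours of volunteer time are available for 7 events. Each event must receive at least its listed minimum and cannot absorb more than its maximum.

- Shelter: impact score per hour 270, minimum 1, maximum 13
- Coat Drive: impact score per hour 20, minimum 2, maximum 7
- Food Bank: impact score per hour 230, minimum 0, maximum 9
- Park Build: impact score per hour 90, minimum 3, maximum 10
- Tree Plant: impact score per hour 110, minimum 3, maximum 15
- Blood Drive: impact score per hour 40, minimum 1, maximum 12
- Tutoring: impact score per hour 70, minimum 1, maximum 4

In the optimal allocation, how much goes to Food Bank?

Meeting every minimum uses 1+2+0+3+3+1+1 = 11 person-hours, leaving 17.
Highest impact score per hour first: Shelter 270 > Food Bank 230 > Tree Plant 110 > Park Build 90 > Tutoring 70 > Blood Drive 40 > Coat Drive 20.
Give Shelter 12 more to hit its cap of 13 → 5 left.
Food Bank has room for 9 more but only 5 remain, so it gets 5.

5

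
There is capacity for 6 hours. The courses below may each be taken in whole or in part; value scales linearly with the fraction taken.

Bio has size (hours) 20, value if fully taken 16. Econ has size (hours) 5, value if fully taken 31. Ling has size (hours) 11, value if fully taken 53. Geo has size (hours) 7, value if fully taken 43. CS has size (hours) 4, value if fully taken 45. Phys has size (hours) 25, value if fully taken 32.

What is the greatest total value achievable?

Sort by value density: CS 45/4≈11.2, Econ 31/5≈6.2, Geo 43/7≈6.14, Ling 53/11≈4.82, Phys 32/25≈1.28, Bio 16/20≈0.8.
Take all of CS (4 hours, value 45) — 2 hours left.
Fill the last 2 hours with part of Econ: 2/5 of it earns 12.4.
Total value = 57.4.

57.4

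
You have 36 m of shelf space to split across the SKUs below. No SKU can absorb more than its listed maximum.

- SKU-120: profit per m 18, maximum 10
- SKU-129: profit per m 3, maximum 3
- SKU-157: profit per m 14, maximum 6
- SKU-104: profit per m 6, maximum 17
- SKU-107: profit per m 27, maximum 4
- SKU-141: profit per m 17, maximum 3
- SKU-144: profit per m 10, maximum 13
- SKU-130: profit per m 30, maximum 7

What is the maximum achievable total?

693

Order the SKUs by profit per m: SKU-130 30 > SKU-107 27 > SKU-120 18 > SKU-141 17 > SKU-157 14 > SKU-144 10 > SKU-104 6 > SKU-129 3.
SKU-130: +7 to 7 (cap) ; 29 left.
SKU-107: +4 to 4 (cap) ; 25 left.
Give SKU-120 10 to hit its cap of 10 ; 15 left.
SKU-141 takes 3 to reach its cap of 3 ; 12 left.
Give SKU-157 6 to hit its cap of 6 ; 6 left.
Only 6 left; SKU-144 takes them to reach 6.
Total = 18×10 + 14×6 + 27×4 + 17×3 + 10×6 + 30×7 = 693.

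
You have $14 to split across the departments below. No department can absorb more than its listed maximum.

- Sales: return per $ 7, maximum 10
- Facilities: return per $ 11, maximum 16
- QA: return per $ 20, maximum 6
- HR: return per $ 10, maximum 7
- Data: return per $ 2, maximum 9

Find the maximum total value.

Rank by return per $: QA 20 > Facilities 11 > HR 10 > Sales 7 > Data 2.
QA takes 6 to reach its cap of 6 — 8 left.
Facilities: +8 (room for 16) → 8. Pool exhausted.
Total = 11×8 + 20×6 = 208.

208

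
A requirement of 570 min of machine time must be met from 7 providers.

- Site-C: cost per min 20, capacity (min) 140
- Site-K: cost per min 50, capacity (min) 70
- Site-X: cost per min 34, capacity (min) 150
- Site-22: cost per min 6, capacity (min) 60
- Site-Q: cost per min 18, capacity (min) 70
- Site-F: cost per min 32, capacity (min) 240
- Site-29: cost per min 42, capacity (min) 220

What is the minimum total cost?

14140

Cheapest first:
Site-22 (6): use full 60 — 510 min to go.
Site-Q (18): use full 70 — 440 min to go.
Site-C (20): use full 140 — 300 min to go.
Take 240 from Site-F at 32 — need 60 more.
Take 60 from Site-X at 34 to finish.
Site-29, Site-K: unused.
Cost = 60×6 + 70×18 + 140×20 + 240×32 + 60×34 = 14140.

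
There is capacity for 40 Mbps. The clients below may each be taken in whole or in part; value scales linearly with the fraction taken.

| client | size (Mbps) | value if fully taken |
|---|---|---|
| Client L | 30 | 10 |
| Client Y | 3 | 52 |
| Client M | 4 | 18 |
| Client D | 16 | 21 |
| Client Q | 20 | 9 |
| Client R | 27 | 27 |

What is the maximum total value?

Sort by value density: Client Y 52/3≈17.3, Client M 18/4≈4.5, Client D 21/16≈1.31, Client R 27/27≈1, Client Q 9/20≈0.45, Client L 10/30≈0.333.
Take all of Client Y (3 Mbps, value 52) ; 37 Mbps left.
Take all of Client M (4 Mbps, value 18) ; 33 Mbps left.
Take all of Client D (16 Mbps, value 21) ; 17 Mbps left.
Only 17 Mbps remain; take 17/27 of Client R for value 27×17/27 = 17.
Total value = 108.

108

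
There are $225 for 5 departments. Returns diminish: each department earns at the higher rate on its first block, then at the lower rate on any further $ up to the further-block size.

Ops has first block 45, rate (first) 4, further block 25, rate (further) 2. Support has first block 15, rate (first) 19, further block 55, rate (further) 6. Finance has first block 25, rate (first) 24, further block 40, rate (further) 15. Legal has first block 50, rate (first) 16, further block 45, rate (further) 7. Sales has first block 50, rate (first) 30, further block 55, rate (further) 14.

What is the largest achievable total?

4415

Treat each block as its own option and order by rate: Sales/tier1 30 > Finance/tier1 24 > Support/tier1 19 > Legal/tier1 16 > Finance/tier2 15 > Sales/tier2 14 > Legal/tier2 7 > Support/tier2 6 > Ops/tier1 4 > Ops/tier2 2.
Fill Sales tier1 block (50 at 30) → 175 left.
Finance/tier1 (24): +25 → 150 left.
Fill Support tier1 block (15 at 19) → 135 left.
Fill Legal tier1 block (50 at 16) → 85 left.
Fill Finance tier2 block (40 at 15) → 45 left.
Sales tier2 at 14: only 45 left, fill 45.
Total = 30×50 + 24×25 + 19×15 + 16×50 + 15×40 + 14×45 = 4415.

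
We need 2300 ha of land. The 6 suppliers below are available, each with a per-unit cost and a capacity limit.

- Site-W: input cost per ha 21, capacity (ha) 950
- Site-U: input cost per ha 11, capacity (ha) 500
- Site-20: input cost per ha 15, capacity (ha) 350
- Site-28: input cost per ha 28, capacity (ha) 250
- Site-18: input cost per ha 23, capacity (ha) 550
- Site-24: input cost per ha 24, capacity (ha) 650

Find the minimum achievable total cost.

42200

Cheapest first:
Take 500 from Site-U at 11 — need 1800 more.
Site-20 at 15: take all 350 ha — 1450 still needed.
Site-W (21): use full 950 — 500 ha to go.
Take 500 from Site-18 at 23 to finish.
Site-24, Site-28: unused.
Cost = 500×11 + 350×15 + 950×21 + 500×23 = 42200.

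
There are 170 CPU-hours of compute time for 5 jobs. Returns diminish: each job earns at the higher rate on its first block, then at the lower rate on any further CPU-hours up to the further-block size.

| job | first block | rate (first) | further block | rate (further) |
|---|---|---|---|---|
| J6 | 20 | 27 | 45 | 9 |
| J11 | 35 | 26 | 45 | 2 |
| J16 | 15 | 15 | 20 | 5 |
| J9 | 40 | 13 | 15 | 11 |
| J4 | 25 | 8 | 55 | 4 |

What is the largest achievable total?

Rank every tier by rate: J6/tier1 27 > J11/tier1 26 > J16/tier1 15 > J9/tier1 13 > J9/tier2 11 > J6/tier2 9 > J4/tier1 8 > J16/tier2 5 > J4/tier2 4 > J11/tier2 2.
J6 tier1 at 27: fill all 20 → 150 left.
J11 tier1 at 26: fill all 35 → 115 left.
Fill J16 tier1 block (15 at 15) → 100 left.
J9 tier1 at 13: fill all 40 → 60 left.
Fill J9 tier2 block (15 at 11) → 45 left.
J6 tier2 at 9: fill all 45 → 0 left.
Total = 27×20 + 26×35 + 15×15 + 13×40 + 11×15 + 9×45 = 2765.

2765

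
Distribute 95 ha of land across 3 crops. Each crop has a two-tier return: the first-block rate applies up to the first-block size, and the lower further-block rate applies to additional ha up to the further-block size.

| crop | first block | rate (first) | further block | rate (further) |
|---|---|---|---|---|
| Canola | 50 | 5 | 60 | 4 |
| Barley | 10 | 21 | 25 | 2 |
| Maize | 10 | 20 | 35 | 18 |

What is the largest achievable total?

Order all 6 blocks by rate: Barley/first 21 > Maize/first 20 > Maize/second 18 > Canola/first 5 > Canola/second 4 > Barley/second 2.
Barley/first (21): +10 ; 85 left.
Maize/first (20): +10 ; 75 left.
Maize/second (18): +35 ; 40 left.
Canola/first: +40 of 50 at 5; pool empty.
Total = 21×10 + 20×10 + 18×35 + 5×40 = 1240.

1240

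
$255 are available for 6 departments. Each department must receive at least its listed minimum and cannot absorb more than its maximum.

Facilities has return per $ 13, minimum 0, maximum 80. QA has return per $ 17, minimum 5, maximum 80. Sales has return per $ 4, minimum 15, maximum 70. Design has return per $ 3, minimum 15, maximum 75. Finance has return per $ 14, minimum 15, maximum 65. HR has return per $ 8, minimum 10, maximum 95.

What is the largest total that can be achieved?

Meeting every minimum uses 0+5+15+15+15+10 = 60 $, leaving 195.
Rank by return per $: QA 17 > Finance 14 > Facilities 13 > HR 8 > Sales 4 > Design 3.
Give QA 75 more to hit its cap of 80 ; 120 left.
Finance takes 50 more to reach its cap of 65 ; 70 left.
Only 70 left; Facilities takes them to reach 70.
Total = 13×70 + 17×80 + 4×15 + 3×15 + 14×65 + 8×10 = 3365.

3365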